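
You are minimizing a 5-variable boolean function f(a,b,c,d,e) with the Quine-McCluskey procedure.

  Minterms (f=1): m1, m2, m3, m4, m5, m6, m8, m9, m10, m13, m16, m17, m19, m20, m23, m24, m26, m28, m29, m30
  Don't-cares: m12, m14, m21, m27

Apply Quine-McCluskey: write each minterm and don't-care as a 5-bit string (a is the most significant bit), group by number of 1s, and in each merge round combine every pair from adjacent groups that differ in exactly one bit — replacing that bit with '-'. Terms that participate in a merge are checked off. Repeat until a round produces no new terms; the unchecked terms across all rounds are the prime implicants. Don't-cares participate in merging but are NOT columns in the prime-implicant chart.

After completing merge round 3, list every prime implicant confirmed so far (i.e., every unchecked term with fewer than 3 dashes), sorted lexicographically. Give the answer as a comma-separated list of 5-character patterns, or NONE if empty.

[col 0] 00001*, 00010*, 00011*, 00100*, 00101*, 00110*, 01000*, 01001*, 01010*, 01100*, 01101*, 01110*, 10000*, 10001*, 10011*, 10100*, 10101*, 10111*, 11000*, 11010*, 11011*, 11100*, 11101*, 11110*
[col 1] -0001*, -0011*, -0100*, -0101*, -1000*, -1010*, -1100*, -1101*, -1110*, 0-001*, 0-010*, 0-100*, 0-101*, 0-110*, 00-01*, 00-10*, 000-1*, 0001-, 001-0*, 0010-*, 01-00*, 01-01*, 01-10*, 010-0*, 0100-*, 011-0*, 0110-*, 1-000*, 1-011, 1-100*, 1-101*, 10-00*, 10-01*, 10-11*, 100-1*, 1000-*, 101-1*, 1010-*, 11-00*, 11-10*, 110-0*, 1101-, 111-0*, 1110-*
[col 2] --100*, --101*, -0-01, -00-1, -010-*, -1-00*, -1-10*, -10-0*, -11-0*, -110-*, 0--01, 0--10, 0-1-0, 0-10-*, 01--0*, 01-0-, 1--00, 1-10-*, 10--1, 10-0-, 11--0*
[col 3] --10-, -1--0
Prime implicants: --10-, -0-01, -00-1, -1--0, 0--01, 0--10, 0-1-0, 0001-, 01-0-, 1--00, 1-011, 10--1, 10-0-, 1101-

-0-01, -00-1, 0--01, 0--10, 0-1-0, 0001-, 01-0-, 1--00, 1-011, 10--1, 10-0-, 1101-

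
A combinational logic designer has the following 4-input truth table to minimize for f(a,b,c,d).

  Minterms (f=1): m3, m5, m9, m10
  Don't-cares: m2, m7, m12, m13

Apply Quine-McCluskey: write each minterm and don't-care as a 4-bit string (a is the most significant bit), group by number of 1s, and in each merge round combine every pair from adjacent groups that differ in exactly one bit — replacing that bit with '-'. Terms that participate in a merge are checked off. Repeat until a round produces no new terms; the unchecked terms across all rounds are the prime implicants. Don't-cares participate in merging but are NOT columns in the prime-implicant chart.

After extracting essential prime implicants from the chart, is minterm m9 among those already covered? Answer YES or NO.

size-2^0 implicants → 0010(✓)  0011(✓)  0101(✓)  0111(✓)  1001(✓)  1010(✓)  1100(✓)  1101(✓)
size-2^1 implicants → -010  -101  0-11  001-  01-1  1-01  110-
Unchecked terms (primes): -010, -101, 0-11, 001-, 01-1, 1-01, 110-
Minterm coverage:
  m3 ⊆ 0-11,001-
  m5 ⊆ -101,01-1
  m9 ⊆ 1-01 [E]
  m10 ⊆ -010 [E]
E = {-010, 1-01}

YES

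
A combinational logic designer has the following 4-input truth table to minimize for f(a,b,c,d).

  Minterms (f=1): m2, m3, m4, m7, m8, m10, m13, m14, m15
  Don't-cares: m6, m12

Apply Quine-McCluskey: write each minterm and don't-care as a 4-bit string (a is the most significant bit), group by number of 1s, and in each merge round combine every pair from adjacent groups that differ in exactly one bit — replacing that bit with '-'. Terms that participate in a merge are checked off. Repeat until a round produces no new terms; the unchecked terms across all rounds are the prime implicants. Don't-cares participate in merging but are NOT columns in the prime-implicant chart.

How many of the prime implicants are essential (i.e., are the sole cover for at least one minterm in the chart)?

4

size-2^0 implicants → 0010(✓)  0011(✓)  0100(✓)  0110(✓)  0111(✓)  1000(✓)  1010(✓)  1100(✓)  1101(✓)  1110(✓)  1111(✓)
size-2^1 implicants → -010(✓)  -100(✓)  -110(✓)  -111(✓)  0-10(✓)  0-11(✓)  001-(✓)  01-0(✓)  011-(✓)  1-00(✓)  1-10(✓)  10-0(✓)  11-0(✓)  11-1(✓)  110-(✓)  111-(✓)
size-2^2 implicants → --10  -1-0  -11-  0-1-  1--0  11--
Unchecked terms (primes): --10, -1-0, -11-, 0-1-, 1--0, 11--
Minterm coverage:
  m2 ⊆ --10,0-1-
  m3 ⊆ 0-1- [E]
  m4 ⊆ -1-0 [E]
  m7 ⊆ -11-,0-1-
  m8 ⊆ 1--0 [E]
  m10 ⊆ --10,1--0
  m13 ⊆ 11-- [E]
  m14 ⊆ --10,-1-0,-11-,1--0,11--
  m15 ⊆ -11-,11--
E = {-1-0, 0-1-, 1--0, 11--}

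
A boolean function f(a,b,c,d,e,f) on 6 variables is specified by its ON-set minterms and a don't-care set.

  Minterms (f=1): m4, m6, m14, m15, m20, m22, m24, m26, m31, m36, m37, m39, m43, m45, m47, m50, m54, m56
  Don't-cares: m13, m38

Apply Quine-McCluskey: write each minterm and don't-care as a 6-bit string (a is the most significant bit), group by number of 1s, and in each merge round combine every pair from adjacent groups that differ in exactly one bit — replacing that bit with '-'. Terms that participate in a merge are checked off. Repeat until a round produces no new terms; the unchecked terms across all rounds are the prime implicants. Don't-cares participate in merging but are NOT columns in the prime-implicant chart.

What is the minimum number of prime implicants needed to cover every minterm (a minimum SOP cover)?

[col 0] 000100*, 000110*, 001101*, 001110*, 001111*, 010100*, 010110*, 011000*, 011010*, 011111*, 100100*, 100101*, 100110*, 100111*, 101011*, 101101*, 101111*, 110010*, 110110*, 111000*
[col 1] -00100*, -00110*, -01101*, -01111*, -10110*, -11000, 0-0100*, 0-0110*, 0-1111, 00-110, 0001-0*, 0011-1*, 00111-, 0101-0*, 0110-0, 1-0110*, 10-101*, 10-111*, 1001-0*, 1001-1*, 10010-*, 10011-*, 101-11, 1011-1*, 110-10
[col 2] --0110, -001-0, -011-1, 0-01-0, 10-1-1, 1001--
Prime implicants: --0110, -001-0, -011-1, -11000, 0-01-0, 0-1111, 00-110, 00111-, 0110-0, 10-1-1, 1001--, 101-11, 110-10
PI chart (minterm → PIs covering it):
  4 | -001-0,0-01-0
  6 | --0110,-001-0,0-01-0,00-110
  14 | 00-110,00111-
  15 | -011-1,0-1111,00111-
  20 | 0-01-0  (sole → essential)
  22 | --0110,0-01-0
  24 | -11000,0110-0
  26 | 0110-0  (sole → essential)
  31 | 0-1111  (sole → essential)
  36 | -001-0,1001--
  37 | 10-1-1,1001--
  39 | 10-1-1,1001--
  43 | 101-11  (sole → essential)
  45 | -011-1,10-1-1
  47 | -011-1,10-1-1,101-11
  50 | 110-10  (sole → essential)
  54 | --0110,110-10
  56 | -11000  (sole → essential)
Essential prime implicants: -11000, 0-01-0, 0-1111, 0110-0, 101-11, 110-10
Petrick residual → -001-0, 00-110, 10-1-1
Minimum SOP uses 9 PIs: b'c'df' + bcd'e'f' + a'c'df' + a'cdef + a'b'def' + a'bcd'f' + ab'df + ab'cef + abc'ef'

9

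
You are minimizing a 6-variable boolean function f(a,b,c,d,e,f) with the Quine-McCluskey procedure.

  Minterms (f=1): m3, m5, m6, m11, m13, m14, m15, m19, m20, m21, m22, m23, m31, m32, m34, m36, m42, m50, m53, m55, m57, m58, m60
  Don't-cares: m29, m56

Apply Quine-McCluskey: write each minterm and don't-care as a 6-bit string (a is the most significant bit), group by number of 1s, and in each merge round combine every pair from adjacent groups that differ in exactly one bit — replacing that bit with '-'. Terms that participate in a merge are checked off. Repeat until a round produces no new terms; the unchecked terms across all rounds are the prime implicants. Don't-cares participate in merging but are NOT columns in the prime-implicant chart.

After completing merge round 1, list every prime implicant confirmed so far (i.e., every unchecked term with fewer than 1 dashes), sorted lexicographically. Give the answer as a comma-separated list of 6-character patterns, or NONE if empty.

NONE

[col 0] 000011*, 000101*, 000110*, 001011*, 001101*, 001110*, 001111*, 010011*, 010100*, 010101*, 010110*, 010111*, 011101*, 011111*, 100000*, 100010*, 100100*, 101010*, 110010*, 110101*, 110111*, 111000*, 111001*, 111010*, 111100*
[col 1] -10101*, -10111*, 0-0011, 0-0101*, 0-0110, 0-1101*, 0-1111*, 00-011, 00-101*, 00-110, 001-11, 0011-1*, 00111-, 01-101*, 01-111*, 010-11, 0101-0*, 0101-1*, 01010-*, 01011-*, 0111-1*, 1-0010*, 1-1010*, 10-010*, 100-00, 1000-0, 11-010*, 1101-1*, 111-00, 1110-0, 11100-
[col 2] -101-1, 0--101, 0-11-1, 01-1-1, 0101--, 1--010
Prime implicants: -101-1, 0--101, 0-0011, 0-0110, 0-11-1, 00-011, 00-110, 001-11, 00111-, 01-1-1, 010-11, 0101--, 1--010, 100-00, 1000-0, 111-00, 1110-0, 11100-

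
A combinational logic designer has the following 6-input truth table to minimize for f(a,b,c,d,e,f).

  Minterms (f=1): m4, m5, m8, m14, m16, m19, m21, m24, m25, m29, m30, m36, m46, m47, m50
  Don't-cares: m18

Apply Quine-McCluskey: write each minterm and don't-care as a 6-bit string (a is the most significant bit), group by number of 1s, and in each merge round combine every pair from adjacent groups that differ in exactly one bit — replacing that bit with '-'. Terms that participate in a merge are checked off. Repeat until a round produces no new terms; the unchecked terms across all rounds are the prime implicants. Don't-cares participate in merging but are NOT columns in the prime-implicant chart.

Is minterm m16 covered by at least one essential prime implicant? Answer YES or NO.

size-2^0 implicants → 000100(✓)  000101(✓)  001000(✓)  001110(✓)  010000(✓)  010010(✓)  010011(✓)  010101(✓)  011000(✓)  011001(✓)  011101(✓)  011110(✓)  100100(✓)  101110(✓)  101111(✓)  110010(✓)
size-2^1 implicants → -00100  -01110  -10010  0-0101  0-1000  0-1110  00010-  01-000  01-101  0100-0  01001-  011-01  01100-  10111-
Unchecked terms (primes): -00100, -01110, -10010, 0-0101, 0-1000, 0-1110, 00010-, 01-000, 01-101, 0100-0, 01001-, 011-01, 01100-, 10111-
Minterm coverage:
  m4 ⊆ -00100,00010-
  m5 ⊆ 0-0101,00010-
  m8 ⊆ 0-1000 [E]
  m14 ⊆ -01110,0-1110
  m16 ⊆ 01-000,0100-0
  m19 ⊆ 01001- [E]
  m21 ⊆ 0-0101,01-101
  m24 ⊆ 0-1000,01-000,01100-
  m25 ⊆ 011-01,01100-
  m29 ⊆ 01-101,011-01
  m30 ⊆ 0-1110 [E]
  m36 ⊆ -00100 [E]
  m46 ⊆ -01110,10111-
  m47 ⊆ 10111- [E]
  m50 ⊆ -10010 [E]
E = {-00100, -10010, 0-1000, 0-1110, 01001-, 10111-}

NO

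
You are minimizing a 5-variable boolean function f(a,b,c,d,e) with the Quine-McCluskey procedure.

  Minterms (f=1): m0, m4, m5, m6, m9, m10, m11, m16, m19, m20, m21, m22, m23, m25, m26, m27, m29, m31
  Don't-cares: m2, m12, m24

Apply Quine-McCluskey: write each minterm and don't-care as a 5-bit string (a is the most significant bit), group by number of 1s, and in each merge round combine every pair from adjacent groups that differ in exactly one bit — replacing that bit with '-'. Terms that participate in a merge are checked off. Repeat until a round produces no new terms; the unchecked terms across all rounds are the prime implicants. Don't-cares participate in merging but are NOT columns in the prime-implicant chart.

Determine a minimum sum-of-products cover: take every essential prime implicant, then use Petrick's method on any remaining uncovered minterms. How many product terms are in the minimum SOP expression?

7

[col 0] 00000*, 00010*, 00100*, 00101*, 00110*, 01001*, 01010*, 01011*, 01100*, 10000*, 10011*, 10100*, 10101*, 10110*, 10111*, 11000*, 11001*, 11010*, 11011*, 11101*, 11111*
[col 1] -0000*, -0100*, -0101*, -0110*, -1001*, -1010*, -1011*, 0-010, 0-100, 00-00*, 00-10*, 000-0*, 001-0*, 0010-*, 010-1*, 0101-*, 1-000, 1-011*, 1-101*, 1-111*, 10-00*, 10-11*, 101-0*, 101-1*, 1010-*, 1011-*, 11-01*, 11-11*, 110-0*, 110-1*, 1100-*, 1101-*, 111-1*
[col 2] -0-00, -01-0, -010-, -10-1, -101-, 00--0, 1--11, 1-1-1, 101--, 11--1, 110--
Prime implicants: -0-00, -01-0, -010-, -10-1, -101-, 0-010, 0-100, 00--0, 1--11, 1-000, 1-1-1, 101--, 11--1, 110--
PI chart (minterm → PIs covering it):
  0 | -0-00,00--0
  4 | -0-00,-01-0,-010-,0-100,00--0
  5 | -010-  (sole → essential)
  6 | -01-0,00--0
  9 | -10-1  (sole → essential)
  10 | -101-,0-010
  11 | -10-1,-101-
  16 | -0-00,1-000
  19 | 1--11  (sole → essential)
  20 | -0-00,-01-0,-010-,101--
  21 | -010-,1-1-1,101--
  22 | -01-0,101--
  23 | 1--11,1-1-1,101--
  25 | -10-1,11--1,110--
  26 | -101-,110--
  27 | -10-1,-101-,1--11,11--1,110--
  29 | 1-1-1,11--1
  31 | 1--11,1-1-1,11--1
Essential prime implicants: -010-, -10-1, 1--11
Petrick residual → -0-00, -01-0, -101-, 1-1-1
Minimum SOP uses 7 PIs: b'd'e' + b'ce' + b'cd' + bc'e + bc'd + ade + ace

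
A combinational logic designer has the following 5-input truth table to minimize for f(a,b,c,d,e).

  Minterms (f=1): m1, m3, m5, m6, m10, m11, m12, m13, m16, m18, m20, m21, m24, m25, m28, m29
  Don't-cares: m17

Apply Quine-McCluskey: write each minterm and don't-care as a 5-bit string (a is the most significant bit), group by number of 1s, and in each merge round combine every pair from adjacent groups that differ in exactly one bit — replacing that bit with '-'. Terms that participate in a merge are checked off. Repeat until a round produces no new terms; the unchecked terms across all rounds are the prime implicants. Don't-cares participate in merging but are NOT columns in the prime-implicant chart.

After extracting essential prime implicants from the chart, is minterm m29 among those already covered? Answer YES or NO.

Round 0: 00001✓ 00011✓ 00101✓ 00110 01010✓ 01011✓ 01100✓ 01101✓ 10000✓ 10001✓ 10010✓ 10100✓ 10101✓ 11000✓ 11001✓ 11100✓ 11101✓
Round 1: -0001✓ -0101✓ -1100✓ -1101✓ 0-011 0-101✓ 00-01✓ 000-1 0101- 0110-✓ 1-000✓ 1-001✓ 1-100✓ 1-101✓ 10-00✓ 10-01✓ 100-0 1000-✓ 1010-✓ 11-00✓ 11-01✓ 1100-✓ 1110-✓
Round 2: --101 -0-01 -110- 1--00✓ 1--01✓ 1-00-✓ 1-10-✓ 10-0-✓ 11-0-✓
Round 3: 1--0-
PIs = {--101, -0-01, -110-, 0-011, 000-1, 00110, 0101-, 1--0-, 100-0}
Coverage chart:
  m1: -0-01,000-1
  m3: 0-011,000-1
  m5: --101,-0-01
  m6: 00110 ←essential
  m10: 0101- ←essential
  m11: 0-011,0101-
  m12: -110- ←essential
  m13: --101,-110-
  m16: 1--0-,100-0
  m18: 100-0 ←essential
  m20: 1--0- ←essential
  m21: --101,-0-01,1--0-
  m24: 1--0- ←essential
  m25: 1--0- ←essential
  m28: -110-,1--0-
  m29: --101,-110-,1--0-
Essential: -110-, 00110, 0101-, 1--0-, 100-0

YES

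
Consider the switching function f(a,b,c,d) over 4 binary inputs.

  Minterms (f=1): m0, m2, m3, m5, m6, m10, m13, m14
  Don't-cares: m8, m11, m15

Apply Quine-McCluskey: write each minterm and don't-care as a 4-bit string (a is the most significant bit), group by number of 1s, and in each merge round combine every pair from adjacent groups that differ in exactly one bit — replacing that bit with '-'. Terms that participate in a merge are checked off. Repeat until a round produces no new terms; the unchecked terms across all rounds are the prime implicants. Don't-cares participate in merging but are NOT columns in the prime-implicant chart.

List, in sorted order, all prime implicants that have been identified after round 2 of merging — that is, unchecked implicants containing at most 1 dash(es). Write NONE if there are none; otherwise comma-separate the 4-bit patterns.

[col 0] 0000*, 0010*, 0011*, 0101*, 0110*, 1000*, 1010*, 1011*, 1101*, 1110*, 1111*
[col 1] -000*, -010*, -011*, -101, -110*, 0-10*, 00-0*, 001-*, 1-10*, 1-11*, 10-0*, 101-*, 11-1, 111-*
[col 2] --10, -0-0, -01-, 1-1-
Prime implicants: --10, -0-0, -01-, -101, 1-1-, 11-1

-101, 11-1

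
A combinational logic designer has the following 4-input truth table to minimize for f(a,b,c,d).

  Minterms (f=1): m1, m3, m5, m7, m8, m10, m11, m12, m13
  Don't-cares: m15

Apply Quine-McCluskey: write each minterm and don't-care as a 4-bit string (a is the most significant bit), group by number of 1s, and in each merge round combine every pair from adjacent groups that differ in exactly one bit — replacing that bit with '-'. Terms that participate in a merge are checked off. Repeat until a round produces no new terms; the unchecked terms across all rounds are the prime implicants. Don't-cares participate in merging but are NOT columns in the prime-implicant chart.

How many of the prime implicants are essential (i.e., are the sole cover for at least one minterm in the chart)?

size-2^0 implicants → 0001(✓)  0011(✓)  0101(✓)  0111(✓)  1000(✓)  1010(✓)  1011(✓)  1100(✓)  1101(✓)  1111(✓)
size-2^1 implicants → -011(✓)  -101(✓)  -111(✓)  0-01(✓)  0-11(✓)  00-1(✓)  01-1(✓)  1-00  1-11(✓)  10-0  101-  11-1(✓)  110-
size-2^2 implicants → --11  -1-1  0--1
Unchecked terms (primes): --11, -1-1, 0--1, 1-00, 10-0, 101-, 110-
Minterm coverage:
  m1 ⊆ 0--1 [E]
  m3 ⊆ --11,0--1
  m5 ⊆ -1-1,0--1
  m7 ⊆ --11,-1-1,0--1
  m8 ⊆ 1-00,10-0
  m10 ⊆ 10-0,101-
  m11 ⊆ --11,101-
  m12 ⊆ 1-00,110-
  m13 ⊆ -1-1,110-
E = {0--1}

1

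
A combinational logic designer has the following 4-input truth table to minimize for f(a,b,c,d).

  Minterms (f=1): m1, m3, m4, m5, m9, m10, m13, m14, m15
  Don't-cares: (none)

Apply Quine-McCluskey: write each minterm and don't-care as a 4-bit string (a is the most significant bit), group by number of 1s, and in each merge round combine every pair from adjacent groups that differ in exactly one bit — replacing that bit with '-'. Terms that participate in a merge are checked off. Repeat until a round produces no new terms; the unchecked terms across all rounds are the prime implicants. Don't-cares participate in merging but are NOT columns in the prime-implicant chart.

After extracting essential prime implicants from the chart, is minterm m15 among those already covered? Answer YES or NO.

size-2^0 implicants → 0001(✓)  0011(✓)  0100(✓)  0101(✓)  1001(✓)  1010(✓)  1101(✓)  1110(✓)  1111(✓)
size-2^1 implicants → -001(✓)  -101(✓)  0-01(✓)  00-1  010-  1-01(✓)  1-10  11-1  111-
size-2^2 implicants → --01
Unchecked terms (primes): --01, 00-1, 010-, 1-10, 11-1, 111-
Minterm coverage:
  m1 ⊆ --01,00-1
  m3 ⊆ 00-1 [E]
  m4 ⊆ 010- [E]
  m5 ⊆ --01,010-
  m9 ⊆ --01 [E]
  m10 ⊆ 1-10 [E]
  m13 ⊆ --01,11-1
  m14 ⊆ 1-10,111-
  m15 ⊆ 11-1,111-
E = {--01, 00-1, 010-, 1-10}

NO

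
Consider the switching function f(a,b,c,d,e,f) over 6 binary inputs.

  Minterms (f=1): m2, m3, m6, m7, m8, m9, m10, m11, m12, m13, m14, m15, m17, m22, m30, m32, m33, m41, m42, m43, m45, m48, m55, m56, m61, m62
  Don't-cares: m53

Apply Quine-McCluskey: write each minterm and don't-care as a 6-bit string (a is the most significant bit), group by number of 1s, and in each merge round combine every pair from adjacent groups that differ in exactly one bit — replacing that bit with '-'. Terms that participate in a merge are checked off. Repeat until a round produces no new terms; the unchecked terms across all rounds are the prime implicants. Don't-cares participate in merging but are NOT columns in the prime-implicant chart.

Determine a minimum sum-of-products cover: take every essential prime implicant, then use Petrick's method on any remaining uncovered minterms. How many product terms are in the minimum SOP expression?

[col 0] 000010*, 000011*, 000110*, 000111*, 001000*, 001001*, 001010*, 001011*, 001100*, 001101*, 001110*, 001111*, 010001, 010110*, 011110*, 100000*, 100001*, 101001*, 101010*, 101011*, 101101*, 110000*, 110101*, 110111*, 111000*, 111101*, 111110*
[col 1] -01001*, -01010*, -01011*, -01101*, -11110, 0-0110*, 0-1110*, 00-010*, 00-011*, 00-110*, 00-111*, 000-10*, 000-11*, 00001-*, 00011-*, 001-00*, 001-01*, 001-10*, 001-11*, 0010-0*, 0010-1*, 00100-*, 00101-*, 0011-0*, 0011-1*, 00110-*, 00111-*, 01-110*, 1-0000, 1-1101, 10-001, 10000-, 101-01*, 1010-1*, 10101-*, 11-000, 11-101, 1101-1
[col 2] -01-01, -010-1, -0101-, 0--110, 00--10*, 00--11*, 00-01-*, 00-11-*, 000-1-*, 001--0*, 001--1*, 001-0-*, 001-1-*, 0010--*, 0011--*
[col 3] 00--1-, 001---
Prime implicants: -01-01, -010-1, -0101-, -11110, 0--110, 00--1-, 001---, 010001, 1-0000, 1-1101, 10-001, 10000-, 11-000, 11-101, 1101-1
PI chart (minterm → PIs covering it):
  2 | 00--1-  (sole → essential)
  3 | 00--1-  (sole → essential)
  6 | 0--110,00--1-
  7 | 00--1-  (sole → essential)
  8 | 001---  (sole → essential)
  9 | -01-01,-010-1,001---
  10 | -0101-,00--1-,001---
  11 | -010-1,-0101-,00--1-,001---
  12 | 001---  (sole → essential)
  13 | -01-01,001---
  14 | 0--110,00--1-,001---
  15 | 00--1-,001---
  17 | 010001  (sole → essential)
  22 | 0--110  (sole → essential)
  30 | -11110,0--110
  32 | 1-0000,10000-
  33 | 10-001,10000-
  41 | -01-01,-010-1,10-001
  42 | -0101-  (sole → essential)
  43 | -010-1,-0101-
  45 | -01-01,1-1101
  48 | 1-0000,11-000
  55 | 1101-1  (sole → essential)
  56 | 11-000  (sole → essential)
  61 | 1-1101,11-101
  62 | -11110  (sole → essential)
Essential prime implicants: -0101-, -11110, 0--110, 00--1-, 001---, 010001, 11-000, 1101-1
Petrick residual → -01-01, 1-1101, 10000-
Minimum SOP uses 11 PIs: b'ce'f + b'cd'e + bcdef' + a'def' + a'b'e + a'b'c + a'bc'd'e'f + acde'f + ab'c'd'e' + abd'e'f' + abc'df

11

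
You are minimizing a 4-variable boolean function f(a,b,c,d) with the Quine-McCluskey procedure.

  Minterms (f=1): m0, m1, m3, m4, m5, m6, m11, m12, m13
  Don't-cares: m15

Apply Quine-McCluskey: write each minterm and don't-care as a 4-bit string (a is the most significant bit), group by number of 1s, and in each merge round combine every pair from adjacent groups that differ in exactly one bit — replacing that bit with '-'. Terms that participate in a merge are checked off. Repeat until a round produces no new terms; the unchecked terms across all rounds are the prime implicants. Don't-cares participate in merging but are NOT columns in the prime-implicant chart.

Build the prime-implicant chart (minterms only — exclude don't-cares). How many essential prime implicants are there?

[col 0] 0000*, 0001*, 0011*, 0100*, 0101*, 0110*, 1011*, 1100*, 1101*, 1111*
[col 1] -011, -100*, -101*, 0-00*, 0-01*, 00-1, 000-*, 01-0, 010-*, 1-11, 11-1, 110-*
[col 2] -10-, 0-0-
Prime implicants: -011, -10-, 0-0-, 00-1, 01-0, 1-11, 11-1
PI chart (minterm → PIs covering it):
  0 | 0-0-  (sole → essential)
  1 | 0-0-,00-1
  3 | -011,00-1
  4 | -10-,0-0-,01-0
  5 | -10-,0-0-
  6 | 01-0  (sole → essential)
  11 | -011,1-11
  12 | -10-  (sole → essential)
  13 | -10-,11-1
Essential prime implicants: -10-, 0-0-, 01-0

3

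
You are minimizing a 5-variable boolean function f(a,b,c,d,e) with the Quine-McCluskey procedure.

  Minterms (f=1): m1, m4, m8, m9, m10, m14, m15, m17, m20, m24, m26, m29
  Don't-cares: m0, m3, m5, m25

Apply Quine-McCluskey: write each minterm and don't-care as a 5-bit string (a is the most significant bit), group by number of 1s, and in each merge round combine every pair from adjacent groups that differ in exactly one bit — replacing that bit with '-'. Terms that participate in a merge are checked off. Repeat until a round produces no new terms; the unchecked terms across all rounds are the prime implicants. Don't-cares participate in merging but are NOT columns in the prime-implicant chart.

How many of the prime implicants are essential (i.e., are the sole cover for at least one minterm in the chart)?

5

Round 0: 00000✓ 00001✓ 00011✓ 00100✓ 00101✓ 01000✓ 01001✓ 01010✓ 01110✓ 01111✓ 10001✓ 10100✓ 11000✓ 11001✓ 11010✓ 11101✓
Round 1: -0001✓ -0100 -1000✓ -1001✓ -1010✓ 0-000✓ 0-001✓ 00-00✓ 00-01✓ 000-1 0000-✓ 0010-✓ 01-10 010-0✓ 0100-✓ 0111- 1-001✓ 11-01 110-0✓ 1100-✓
Round 2: --001 -10-0 -100- 0-00- 00-0-
PIs = {--001, -0100, -10-0, -100-, 0-00-, 00-0-, 000-1, 01-10, 0111-, 11-01}
Coverage chart:
  m1: --001,0-00-,00-0-,000-1
  m4: -0100,00-0-
  m8: -10-0,-100-,0-00-
  m9: --001,-100-,0-00-
  m10: -10-0,01-10
  m14: 01-10,0111-
  m15: 0111- ←essential
  m17: --001 ←essential
  m20: -0100 ←essential
  m24: -10-0,-100-
  m26: -10-0 ←essential
  m29: 11-01 ←essential
Essential: --001, -0100, -10-0, 0111-, 11-01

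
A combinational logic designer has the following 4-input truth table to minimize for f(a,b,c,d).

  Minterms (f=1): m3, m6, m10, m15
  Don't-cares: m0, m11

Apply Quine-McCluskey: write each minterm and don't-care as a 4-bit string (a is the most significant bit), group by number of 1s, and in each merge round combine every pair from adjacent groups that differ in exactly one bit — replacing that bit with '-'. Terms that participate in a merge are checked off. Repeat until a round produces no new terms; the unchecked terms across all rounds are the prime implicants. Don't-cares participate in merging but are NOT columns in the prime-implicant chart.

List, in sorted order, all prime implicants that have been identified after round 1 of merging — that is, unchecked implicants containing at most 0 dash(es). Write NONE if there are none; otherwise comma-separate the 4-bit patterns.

size-2^0 implicants → 0000  0011(✓)  0110  1010(✓)  1011(✓)  1111(✓)
size-2^1 implicants → -011  1-11  101-
Unchecked terms (primes): -011, 0000, 0110, 1-11, 101-

0000, 0110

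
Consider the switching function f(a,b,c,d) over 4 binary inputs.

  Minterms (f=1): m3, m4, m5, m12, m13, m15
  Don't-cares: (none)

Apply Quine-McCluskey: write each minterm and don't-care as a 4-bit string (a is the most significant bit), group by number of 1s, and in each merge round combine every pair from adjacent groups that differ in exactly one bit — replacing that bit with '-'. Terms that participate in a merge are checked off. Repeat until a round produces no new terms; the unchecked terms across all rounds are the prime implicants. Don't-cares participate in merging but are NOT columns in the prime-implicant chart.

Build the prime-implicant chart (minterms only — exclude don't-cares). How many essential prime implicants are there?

3

size-2^0 implicants → 0011  0100(✓)  0101(✓)  1100(✓)  1101(✓)  1111(✓)
size-2^1 implicants → -100(✓)  -101(✓)  010-(✓)  11-1  110-(✓)
size-2^2 implicants → -10-
Unchecked terms (primes): -10-, 0011, 11-1
Minterm coverage:
  m3 ⊆ 0011 [E]
  m4 ⊆ -10- [E]
  m5 ⊆ -10- [E]
  m12 ⊆ -10- [E]
  m13 ⊆ -10-,11-1
  m15 ⊆ 11-1 [E]
E = {-10-, 0011, 11-1}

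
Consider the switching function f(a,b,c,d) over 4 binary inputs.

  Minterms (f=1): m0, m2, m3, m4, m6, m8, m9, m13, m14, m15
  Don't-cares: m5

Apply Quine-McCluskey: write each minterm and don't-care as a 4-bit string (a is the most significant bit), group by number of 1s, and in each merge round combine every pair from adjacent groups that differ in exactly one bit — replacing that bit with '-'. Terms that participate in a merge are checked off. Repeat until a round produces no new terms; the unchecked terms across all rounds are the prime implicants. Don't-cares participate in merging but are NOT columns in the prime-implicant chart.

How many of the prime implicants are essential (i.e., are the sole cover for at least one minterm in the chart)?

[col 0] 0000*, 0010*, 0011*, 0100*, 0101*, 0110*, 1000*, 1001*, 1101*, 1110*, 1111*
[col 1] -000, -101, -110, 0-00*, 0-10*, 00-0*, 001-, 01-0*, 010-, 1-01, 100-, 11-1, 111-
[col 2] 0--0
Prime implicants: -000, -101, -110, 0--0, 001-, 010-, 1-01, 100-, 11-1, 111-
PI chart (minterm → PIs covering it):
  0 | -000,0--0
  2 | 0--0,001-
  3 | 001-  (sole → essential)
  4 | 0--0,010-
  6 | -110,0--0
  8 | -000,100-
  9 | 1-01,100-
  13 | -101,1-01,11-1
  14 | -110,111-
  15 | 11-1,111-
Essential prime implicants: 001-

1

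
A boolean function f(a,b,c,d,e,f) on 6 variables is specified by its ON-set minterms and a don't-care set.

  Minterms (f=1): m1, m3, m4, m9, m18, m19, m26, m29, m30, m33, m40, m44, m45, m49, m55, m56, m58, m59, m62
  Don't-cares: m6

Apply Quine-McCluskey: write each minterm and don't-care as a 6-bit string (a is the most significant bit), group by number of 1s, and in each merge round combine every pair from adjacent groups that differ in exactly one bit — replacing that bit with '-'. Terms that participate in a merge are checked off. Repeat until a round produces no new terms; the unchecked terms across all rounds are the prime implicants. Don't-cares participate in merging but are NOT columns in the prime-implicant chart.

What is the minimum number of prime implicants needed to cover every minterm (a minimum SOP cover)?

[col 0] 000001*, 000011*, 000100*, 000110*, 001001*, 010010*, 010011*, 011010*, 011101, 011110*, 100001*, 101000*, 101100*, 101101*, 110001*, 110111, 111000*, 111010*, 111011*, 111110*
[col 1] -00001, -11010*, -11110*, 0-0011, 00-001, 0000-1, 0001-0, 01-010, 01001-, 011-10*, 1-0001, 1-1000, 101-00, 10110-, 111-10*, 1110-0, 11101-
[col 2] -11-10
Prime implicants: -00001, -11-10, 0-0011, 00-001, 0000-1, 0001-0, 01-010, 01001-, 011101, 1-0001, 1-1000, 101-00, 10110-, 110111, 1110-0, 11101-
PI chart (minterm → PIs covering it):
  1 | -00001,00-001,0000-1
  3 | 0-0011,0000-1
  4 | 0001-0  (sole → essential)
  9 | 00-001  (sole → essential)
  18 | 01-010,01001-
  19 | 0-0011,01001-
  26 | -11-10,01-010
  29 | 011101  (sole → essential)
  30 | -11-10  (sole → essential)
  33 | -00001,1-0001
  40 | 1-1000,101-00
  44 | 101-00,10110-
  45 | 10110-  (sole → essential)
  49 | 1-0001  (sole → essential)
  55 | 110111  (sole → essential)
  56 | 1-1000,1110-0
  58 | -11-10,1110-0,11101-
  59 | 11101-  (sole → essential)
  62 | -11-10  (sole → essential)
Essential prime implicants: -11-10, 00-001, 0001-0, 011101, 1-0001, 10110-, 110111, 11101-
Petrick residual → 0-0011, 01-010, 1-1000
Minimum SOP uses 11 PIs: bcef' + a'c'd'ef + a'b'd'e'f + a'b'c'df' + a'bd'ef' + a'bcde'f + ac'd'e'f + acd'e'f' + ab'cde' + abc'def + abcd'e

11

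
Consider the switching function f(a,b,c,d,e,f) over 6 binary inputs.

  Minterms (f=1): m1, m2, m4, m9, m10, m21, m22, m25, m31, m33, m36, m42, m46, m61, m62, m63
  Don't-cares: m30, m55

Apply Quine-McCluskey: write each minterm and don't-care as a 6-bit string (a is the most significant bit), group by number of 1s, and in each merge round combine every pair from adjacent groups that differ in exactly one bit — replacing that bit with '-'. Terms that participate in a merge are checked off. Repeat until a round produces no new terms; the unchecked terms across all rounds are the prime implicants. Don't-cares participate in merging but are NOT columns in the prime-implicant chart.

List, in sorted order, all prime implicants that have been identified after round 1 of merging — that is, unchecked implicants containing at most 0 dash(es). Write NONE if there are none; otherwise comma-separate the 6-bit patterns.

010101

[col 0] 000001*, 000010*, 000100*, 001001*, 001010*, 010101, 010110*, 011001*, 011110*, 011111*, 100001*, 100100*, 101010*, 101110*, 110111*, 111101*, 111110*, 111111*
[col 1] -00001, -00100, -01010, -11110*, -11111*, 0-1001, 00-001, 00-010, 01-110, 01111-*, 1-1110, 101-10, 11-111, 1111-1, 11111-*
[col 2] -1111-
Prime implicants: -00001, -00100, -01010, -1111-, 0-1001, 00-001, 00-010, 01-110, 010101, 1-1110, 101-10, 11-111, 1111-1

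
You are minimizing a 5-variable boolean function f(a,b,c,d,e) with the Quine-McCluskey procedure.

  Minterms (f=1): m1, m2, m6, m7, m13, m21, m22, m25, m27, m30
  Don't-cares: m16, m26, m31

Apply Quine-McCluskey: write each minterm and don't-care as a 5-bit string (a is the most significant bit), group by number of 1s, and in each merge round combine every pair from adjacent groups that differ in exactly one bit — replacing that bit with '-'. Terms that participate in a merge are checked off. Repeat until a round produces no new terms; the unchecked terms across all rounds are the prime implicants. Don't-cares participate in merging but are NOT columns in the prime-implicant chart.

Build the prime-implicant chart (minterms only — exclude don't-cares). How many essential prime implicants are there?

Round 0: 00001 00010✓ 00110✓ 00111✓ 01101 10000 10101 10110✓ 11001✓ 11010✓ 11011✓ 11110✓ 11111✓
Round 1: -0110 00-10 0011- 1-110 11-10✓ 11-11✓ 110-1 1101-✓ 1111-✓
Round 2: 11-1-
PIs = {-0110, 00-10, 00001, 0011-, 01101, 1-110, 10000, 10101, 11-1-, 110-1}
Coverage chart:
  m1: 00001 ←essential
  m2: 00-10 ←essential
  m6: -0110,00-10,0011-
  m7: 0011- ←essential
  m13: 01101 ←essential
  m21: 10101 ←essential
  m22: -0110,1-110
  m25: 110-1 ←essential
  m27: 11-1-,110-1
  m30: 1-110,11-1-
Essential: 00-10, 00001, 0011-, 01101, 10101, 110-1

6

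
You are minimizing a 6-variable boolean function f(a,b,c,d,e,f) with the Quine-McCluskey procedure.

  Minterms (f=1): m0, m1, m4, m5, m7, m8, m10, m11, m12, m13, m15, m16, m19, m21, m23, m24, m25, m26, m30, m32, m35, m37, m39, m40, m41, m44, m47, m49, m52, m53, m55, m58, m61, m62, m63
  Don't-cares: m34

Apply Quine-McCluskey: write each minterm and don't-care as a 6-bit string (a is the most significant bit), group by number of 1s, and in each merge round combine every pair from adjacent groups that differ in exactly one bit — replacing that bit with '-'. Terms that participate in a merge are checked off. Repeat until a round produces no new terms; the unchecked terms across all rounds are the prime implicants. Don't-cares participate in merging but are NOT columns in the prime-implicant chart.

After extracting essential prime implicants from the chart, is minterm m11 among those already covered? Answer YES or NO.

size-2^0 implicants → 000000(✓)  000001(✓)  000100(✓)  000101(✓)  000111(✓)  001000(✓)  001010(✓)  001011(✓)  001100(✓)  001101(✓)  001111(✓)  010000(✓)  010011(✓)  010101(✓)  010111(✓)  011000(✓)  011001(✓)  011010(✓)  011110(✓)  100000(✓)  100010(✓)  100011(✓)  100101(✓)  100111(✓)  101000(✓)  101001(✓)  101100(✓)  101111(✓)  110001(✓)  110100(✓)  110101(✓)  110111(✓)  111010(✓)  111101(✓)  111110(✓)  111111(✓)
size-2^1 implicants → -00000(✓)  -00101(✓)  -00111(✓)  -01000(✓)  -01100(✓)  -01111(✓)  -10101(✓)  -10111(✓)  -11010(✓)  -11110(✓)  0-0000(✓)  0-0101(✓)  0-0111(✓)  0-1000(✓)  0-1010(✓)  00-000(✓)  00-100(✓)  00-101(✓)  00-111(✓)  000-00(✓)  000-01(✓)  00000-(✓)  0001-1(✓)  00010-(✓)  001-00(✓)  001-11  0010-0(✓)  00101-  0011-1(✓)  00110-(✓)  01-000(✓)  010-11  0101-1(✓)  011-10(✓)  0110-0(✓)  01100-  1-0101(✓)  1-0111(✓)  1-1111(✓)  10-000(✓)  10-111(✓)  100-11  1000-0  10001-  1001-1(✓)  101-00(✓)  10100-  11-101(✓)  11-111(✓)  110-01  1101-1(✓)  11010-  111-10(✓)  1111-1(✓)  11111-
size-2^2 implicants → --0101(✓)  --0111(✓)  -0-000  -0-111  -001-1(✓)  -01-00  -101-1(✓)  -11-10  0--000  0-01-1(✓)  0-10-0  00--00  00-1-1  00-10-  000-0-  1--111  1-01-1(✓)  11-1-1
size-2^3 implicants → --01-1
Unchecked terms (primes): --01-1, -0-000, -0-111, -01-00, -11-10, 0--000, 0-10-0, 00--00, 00-1-1, 00-10-, 000-0-, 001-11, 00101-, 010-11, 01100-, 1--111, 100-11, 1000-0, 10001-, 10100-, 11-1-1, 110-01, 11010-, 11111-
Minterm coverage:
  m0 ⊆ -0-000,0--000,00--00,000-0-
  m1 ⊆ 000-0- [E]
  m4 ⊆ 00--00,00-10-,000-0-
  m5 ⊆ --01-1,00-1-1,00-10-,000-0-
  m7 ⊆ --01-1,-0-111,00-1-1
  m8 ⊆ -0-000,-01-00,0--000,0-10-0,00--00
  m10 ⊆ 0-10-0,00101-
  m11 ⊆ 001-11,00101-
  m12 ⊆ -01-00,00--00,00-10-
  m13 ⊆ 00-1-1,00-10-
  m15 ⊆ -0-111,00-1-1,001-11
  m16 ⊆ 0--000 [E]
  m19 ⊆ 010-11 [E]
  m21 ⊆ --01-1 [E]
  m23 ⊆ --01-1,010-11
  m24 ⊆ 0--000,0-10-0,01100-
  m25 ⊆ 01100- [E]
  m26 ⊆ -11-10,0-10-0
  m30 ⊆ -11-10 [E]
  m32 ⊆ -0-000,1000-0
  m35 ⊆ 100-11,10001-
  m37 ⊆ --01-1 [E]
  m39 ⊆ --01-1,-0-111,1--111,100-11
  m40 ⊆ -0-000,-01-00,10100-
  m41 ⊆ 10100- [E]
  m44 ⊆ -01-00 [E]
  m47 ⊆ -0-111,1--111
  m49 ⊆ 110-01 [E]
  m52 ⊆ 11010- [E]
  m53 ⊆ --01-1,11-1-1,110-01,11010-
  m55 ⊆ --01-1,1--111,11-1-1
  m58 ⊆ -11-10 [E]
  m61 ⊆ 11-1-1 [E]
  m62 ⊆ -11-10,11111-
  m63 ⊆ 1--111,11-1-1,11111-
E = {--01-1, -01-00, -11-10, 0--000, 000-0-, 010-11, 01100-, 10100-, 11-1-1, 110-01, 11010-}

NO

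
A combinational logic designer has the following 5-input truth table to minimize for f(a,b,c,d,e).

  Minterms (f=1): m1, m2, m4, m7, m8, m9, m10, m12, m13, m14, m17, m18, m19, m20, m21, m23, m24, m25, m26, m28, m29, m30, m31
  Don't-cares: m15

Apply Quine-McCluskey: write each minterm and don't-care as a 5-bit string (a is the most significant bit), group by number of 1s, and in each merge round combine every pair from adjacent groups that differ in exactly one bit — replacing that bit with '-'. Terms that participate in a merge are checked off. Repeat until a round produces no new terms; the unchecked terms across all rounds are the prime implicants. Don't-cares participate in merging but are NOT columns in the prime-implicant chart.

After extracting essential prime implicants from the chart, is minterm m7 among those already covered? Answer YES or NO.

Round 0: 00001✓ 00010✓ 00100✓ 00111✓ 01000✓ 01001✓ 01010✓ 01100✓ 01101✓ 01110✓ 01111✓ 10001✓ 10010✓ 10011✓ 10100✓ 10101✓ 10111✓ 11000✓ 11001✓ 11010✓ 11100✓ 11101✓ 11110✓ 11111✓
Round 1: -0001✓ -0010✓ -0100✓ -0111✓ -1000✓ -1001✓ -1010✓ -1100✓ -1101✓ -1110✓ -1111✓ 0-001✓ 0-010✓ 0-100✓ 0-111✓ 01-00✓ 01-01✓ 01-10✓ 010-0✓ 0100-✓ 011-0✓ 011-1✓ 0110-✓ 0111-✓ 1-001✓ 1-010✓ 1-100✓ 1-101✓ 1-111✓ 10-01✓ 10-11✓ 100-1✓ 1001- 101-1✓ 1010-✓ 11-00✓ 11-01✓ 11-10✓ 110-0✓ 1100-✓ 111-0✓ 111-1✓ 1110-✓ 1111-✓
Round 2: --001 --010 --100 --111 -1-00✓ -1-01✓ -1-10✓ -10-0✓ -100-✓ -11-0✓ -11-1✓ -110-✓ -111-✓ 01--0✓ 01-0-✓ 011--✓ 1--01 1-1-1 1-10- 10--1 11--0✓ 11-0-✓ 111--✓
Round 3: -1--0 -1-0- -11--
PIs = {--001, --010, --100, --111, -1--0, -1-0-, -11--, 1--01, 1-1-1, 1-10-, 10--1, 1001-}
Coverage chart:
  m1: --001 ←essential
  m2: --010 ←essential
  m4: --100 ←essential
  m7: --111 ←essential
  m8: -1--0,-1-0-
  m9: --001,-1-0-
  m10: --010,-1--0
  m12: --100,-1--0,-1-0-,-11--
  m13: -1-0-,-11--
  m14: -1--0,-11--
  m17: --001,1--01,10--1
  m18: --010,1001-
  m19: 10--1,1001-
  m20: --100,1-10-
  m21: 1--01,1-1-1,1-10-,10--1
  m23: --111,1-1-1,10--1
  m24: -1--0,-1-0-
  m25: --001,-1-0-,1--01
  m26: --010,-1--0
  m28: --100,-1--0,-1-0-,-11--,1-10-
  m29: -1-0-,-11--,1--01,1-1-1,1-10-
  m30: -1--0,-11--
  m31: --111,-11--,1-1-1
Essential: --001, --010, --100, --111

YES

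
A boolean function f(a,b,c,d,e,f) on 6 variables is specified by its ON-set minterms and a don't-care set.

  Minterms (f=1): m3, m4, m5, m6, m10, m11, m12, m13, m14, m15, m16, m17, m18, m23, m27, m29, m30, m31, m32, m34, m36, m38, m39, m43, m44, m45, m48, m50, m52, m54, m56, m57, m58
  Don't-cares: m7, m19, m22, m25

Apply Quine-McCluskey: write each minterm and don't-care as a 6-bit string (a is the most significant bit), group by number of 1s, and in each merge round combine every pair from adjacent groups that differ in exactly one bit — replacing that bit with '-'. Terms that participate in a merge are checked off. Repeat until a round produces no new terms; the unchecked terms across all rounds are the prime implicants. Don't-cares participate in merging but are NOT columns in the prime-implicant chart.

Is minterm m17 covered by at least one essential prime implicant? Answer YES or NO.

size-2^0 implicants → 000011(✓)  000100(✓)  000101(✓)  000110(✓)  000111(✓)  001010(✓)  001011(✓)  001100(✓)  001101(✓)  001110(✓)  001111(✓)  010000(✓)  010001(✓)  010010(✓)  010011(✓)  010110(✓)  010111(✓)  011001(✓)  011011(✓)  011101(✓)  011110(✓)  011111(✓)  100000(✓)  100010(✓)  100100(✓)  100110(✓)  100111(✓)  101011(✓)  101100(✓)  101101(✓)  110000(✓)  110010(✓)  110100(✓)  110110(✓)  111000(✓)  111001(✓)  111010(✓)
size-2^1 implicants → -00100(✓)  -00110(✓)  -00111(✓)  -01011  -01100(✓)  -01101(✓)  -10000(✓)  -10010(✓)  -10110(✓)  -11001  0-0011(✓)  0-0110(✓)  0-0111(✓)  0-1011(✓)  0-1101(✓)  0-1110(✓)  0-1111(✓)  00-011(✓)  00-100(✓)  00-101(✓)  00-110(✓)  00-111(✓)  000-11(✓)  0001-0(✓)  0001-1(✓)  00010-(✓)  00011-(✓)  001-10(✓)  001-11(✓)  00101-(✓)  0011-0(✓)  0011-1(✓)  00110-(✓)  00111-(✓)  01-001(✓)  01-011(✓)  01-110(✓)  01-111(✓)  010-10(✓)  010-11(✓)  0100-0(✓)  0100-1(✓)  01000-(✓)  01001-(✓)  01011-(✓)  011-01(✓)  011-11(✓)  0110-1(✓)  0111-1(✓)  01111-(✓)  1-0000(✓)  1-0010(✓)  1-0100(✓)  1-0110(✓)  10-100(✓)  100-00(✓)  100-10(✓)  1000-0(✓)  1001-0(✓)  10011-(✓)  10110-(✓)  11-000(✓)  11-010(✓)  110-00(✓)  110-10(✓)  1100-0(✓)  1101-0(✓)  1110-0(✓)  11100-
size-2^2 implicants → --0110  -0-100  -001-0  -0011-  -0110-  -10-10  -100-0  0--011(✓)  0--110(✓)  0--111(✓)  0-0-11(✓)  0-011-(✓)  0-1-11(✓)  0-11-1  0-111-(✓)  00--11(✓)  00-1-0(✓)  00-1-1(✓)  00-10-(✓)  00-11-(✓)  0001--(✓)  001-1-  0011--(✓)  01--11(✓)  01-0-1  01-11-(✓)  010-1-  0100--  011--1  1-0-00(✓)  1-0-10(✓)  1-00-0(✓)  1-01-0(✓)  100--0(✓)  11-0-0  110--0(✓)
size-2^3 implicants → 0---11  0--11-  00-1--  1-0--0
Unchecked terms (primes): --0110, -0-100, -001-0, -0011-, -01011, -0110-, -10-10, -100-0, -11001, 0---11, 0--11-, 0-11-1, 00-1--, 001-1-, 01-0-1, 010-1-, 0100--, 011--1, 1-0--0, 11-0-0, 11100-
Minterm coverage:
  m3 ⊆ 0---11 [E]
  m4 ⊆ -0-100,-001-0,00-1--
  m5 ⊆ 00-1-- [E]
  m6 ⊆ --0110,-001-0,-0011-,0--11-,00-1--
  m10 ⊆ 001-1- [E]
  m11 ⊆ -01011,0---11,001-1-
  m12 ⊆ -0-100,-0110-,00-1--
  m13 ⊆ -0110-,0-11-1,00-1--
  m14 ⊆ 0--11-,00-1--,001-1-
  m15 ⊆ 0---11,0--11-,0-11-1,00-1--,001-1-
  m16 ⊆ -100-0,0100--
  m17 ⊆ 01-0-1,0100--
  m18 ⊆ -10-10,-100-0,010-1-,0100--
  m23 ⊆ 0---11,0--11-,010-1-
  m27 ⊆ 0---11,01-0-1,011--1
  m29 ⊆ 0-11-1,011--1
  m30 ⊆ 0--11- [E]
  m31 ⊆ 0---11,0--11-,0-11-1,011--1
  m32 ⊆ 1-0--0 [E]
  m34 ⊆ 1-0--0 [E]
  m36 ⊆ -0-100,-001-0,1-0--0
  m38 ⊆ --0110,-001-0,-0011-,1-0--0
  m39 ⊆ -0011- [E]
  m43 ⊆ -01011 [E]
  m44 ⊆ -0-100,-0110-
  m45 ⊆ -0110- [E]
  m48 ⊆ -100-0,1-0--0,11-0-0
  m50 ⊆ -10-10,-100-0,1-0--0,11-0-0
  m52 ⊆ 1-0--0 [E]
  m54 ⊆ --0110,-10-10,1-0--0
  m56 ⊆ 11-0-0,11100-
  m57 ⊆ -11001,11100-
  m58 ⊆ 11-0-0 [E]
E = {-0011-, -01011, -0110-, 0---11, 0--11-, 00-1--, 001-1-, 1-0--0, 11-0-0}

NO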